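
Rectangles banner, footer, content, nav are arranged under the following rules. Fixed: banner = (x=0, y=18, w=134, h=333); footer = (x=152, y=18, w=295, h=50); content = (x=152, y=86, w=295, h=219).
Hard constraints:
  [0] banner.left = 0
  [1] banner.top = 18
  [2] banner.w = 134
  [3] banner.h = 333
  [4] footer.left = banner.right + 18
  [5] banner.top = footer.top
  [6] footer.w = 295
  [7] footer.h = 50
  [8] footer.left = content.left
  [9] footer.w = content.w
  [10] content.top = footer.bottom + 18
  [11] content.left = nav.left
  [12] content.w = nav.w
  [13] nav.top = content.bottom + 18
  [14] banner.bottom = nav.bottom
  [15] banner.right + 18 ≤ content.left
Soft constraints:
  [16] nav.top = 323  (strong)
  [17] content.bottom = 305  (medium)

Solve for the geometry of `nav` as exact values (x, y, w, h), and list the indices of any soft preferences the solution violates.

1. nav.x = 152  [content.left = nav.left]
2. nav.w = 295  [content.w = nav.w]
3. nav.y = 323  [nav.top = content.bottom + 18]
4. nav.h = 28  [banner.bottom = nav.bottom]

nav = (x=152, y=323, w=295, h=28)
violated soft preferences: none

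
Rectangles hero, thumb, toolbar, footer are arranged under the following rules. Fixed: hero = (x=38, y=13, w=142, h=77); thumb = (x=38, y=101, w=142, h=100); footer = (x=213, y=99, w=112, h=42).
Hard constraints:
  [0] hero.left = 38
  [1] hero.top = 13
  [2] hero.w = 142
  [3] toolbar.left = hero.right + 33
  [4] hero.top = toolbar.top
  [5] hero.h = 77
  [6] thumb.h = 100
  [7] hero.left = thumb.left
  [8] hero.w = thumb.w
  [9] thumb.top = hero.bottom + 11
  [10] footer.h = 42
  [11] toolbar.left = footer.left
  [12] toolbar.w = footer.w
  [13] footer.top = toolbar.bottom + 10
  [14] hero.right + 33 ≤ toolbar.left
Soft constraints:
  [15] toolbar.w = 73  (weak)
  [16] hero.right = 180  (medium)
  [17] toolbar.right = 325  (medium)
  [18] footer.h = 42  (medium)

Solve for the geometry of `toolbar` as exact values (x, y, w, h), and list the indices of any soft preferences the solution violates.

toolbar = (x=213, y=13, w=112, h=76)
violated soft preferences: 15

1. toolbar.x = 213  [toolbar.left = hero.right + 33]
2. toolbar.y = 13  [hero.top = toolbar.top]
3. toolbar.w = 112  [toolbar.w = footer.w]
4. toolbar.h = 76  [footer.top = toolbar.bottom + 10]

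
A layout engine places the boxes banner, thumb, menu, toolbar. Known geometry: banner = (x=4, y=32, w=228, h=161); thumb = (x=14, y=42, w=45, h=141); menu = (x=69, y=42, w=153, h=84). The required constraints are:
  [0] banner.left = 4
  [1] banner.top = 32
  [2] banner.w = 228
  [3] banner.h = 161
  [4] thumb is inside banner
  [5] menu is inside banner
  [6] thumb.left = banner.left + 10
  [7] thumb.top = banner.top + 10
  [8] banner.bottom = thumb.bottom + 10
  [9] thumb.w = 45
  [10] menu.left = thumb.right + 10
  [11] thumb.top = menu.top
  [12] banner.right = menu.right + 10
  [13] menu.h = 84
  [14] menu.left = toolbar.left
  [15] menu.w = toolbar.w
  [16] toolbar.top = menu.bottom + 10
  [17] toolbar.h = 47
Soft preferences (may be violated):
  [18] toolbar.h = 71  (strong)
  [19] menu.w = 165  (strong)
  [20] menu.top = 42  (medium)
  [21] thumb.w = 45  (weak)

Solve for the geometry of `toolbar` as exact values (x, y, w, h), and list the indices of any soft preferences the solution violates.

1. toolbar.x = 69  [menu.left = toolbar.left]
2. toolbar.w = 153  [menu.w = toolbar.w]
3. toolbar.y = 136  [toolbar.top = menu.bottom + 10]
4. toolbar.h = 47  [toolbar.h = 47]

toolbar = (x=69, y=136, w=153, h=47)
violated soft preferences: 18, 19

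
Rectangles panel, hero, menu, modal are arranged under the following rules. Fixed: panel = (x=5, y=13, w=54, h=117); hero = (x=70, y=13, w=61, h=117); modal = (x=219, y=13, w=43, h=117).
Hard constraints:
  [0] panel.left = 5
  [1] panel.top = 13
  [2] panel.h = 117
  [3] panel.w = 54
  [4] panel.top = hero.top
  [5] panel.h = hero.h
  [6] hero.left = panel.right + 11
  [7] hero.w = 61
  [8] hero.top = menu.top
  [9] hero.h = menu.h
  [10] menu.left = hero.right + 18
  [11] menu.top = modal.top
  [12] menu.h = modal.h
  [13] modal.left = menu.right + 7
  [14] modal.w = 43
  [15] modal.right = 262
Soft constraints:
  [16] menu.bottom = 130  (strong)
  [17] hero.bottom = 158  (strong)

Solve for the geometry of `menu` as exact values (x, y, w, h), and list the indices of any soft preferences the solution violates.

menu = (x=149, y=13, w=63, h=117)
violated soft preferences: 17

1. menu.y = 13  [hero.top = menu.top]
2. menu.h = 117  [hero.h = menu.h]
3. menu.x = 149  [menu.left = hero.right + 18]
4. menu.w = 63  [modal.left = menu.right + 7]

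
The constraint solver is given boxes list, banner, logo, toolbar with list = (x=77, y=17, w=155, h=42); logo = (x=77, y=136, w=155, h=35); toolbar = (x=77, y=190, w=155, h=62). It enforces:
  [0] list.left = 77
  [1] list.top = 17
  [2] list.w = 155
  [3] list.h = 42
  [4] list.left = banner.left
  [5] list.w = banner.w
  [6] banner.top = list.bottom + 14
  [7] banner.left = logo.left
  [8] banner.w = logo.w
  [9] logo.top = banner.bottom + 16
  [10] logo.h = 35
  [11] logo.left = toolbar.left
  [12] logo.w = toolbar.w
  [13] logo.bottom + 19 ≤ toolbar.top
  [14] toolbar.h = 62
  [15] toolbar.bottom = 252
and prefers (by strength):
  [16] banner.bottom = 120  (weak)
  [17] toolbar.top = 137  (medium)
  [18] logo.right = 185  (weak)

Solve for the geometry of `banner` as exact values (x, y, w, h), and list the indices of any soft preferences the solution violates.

1. banner.x = 77  [list.left = banner.left]
2. banner.w = 155  [list.w = banner.w]
3. banner.y = 73  [banner.top = list.bottom + 14]
4. banner.h = 47  [logo.top = banner.bottom + 16]

banner = (x=77, y=73, w=155, h=47)
violated soft preferences: 17, 18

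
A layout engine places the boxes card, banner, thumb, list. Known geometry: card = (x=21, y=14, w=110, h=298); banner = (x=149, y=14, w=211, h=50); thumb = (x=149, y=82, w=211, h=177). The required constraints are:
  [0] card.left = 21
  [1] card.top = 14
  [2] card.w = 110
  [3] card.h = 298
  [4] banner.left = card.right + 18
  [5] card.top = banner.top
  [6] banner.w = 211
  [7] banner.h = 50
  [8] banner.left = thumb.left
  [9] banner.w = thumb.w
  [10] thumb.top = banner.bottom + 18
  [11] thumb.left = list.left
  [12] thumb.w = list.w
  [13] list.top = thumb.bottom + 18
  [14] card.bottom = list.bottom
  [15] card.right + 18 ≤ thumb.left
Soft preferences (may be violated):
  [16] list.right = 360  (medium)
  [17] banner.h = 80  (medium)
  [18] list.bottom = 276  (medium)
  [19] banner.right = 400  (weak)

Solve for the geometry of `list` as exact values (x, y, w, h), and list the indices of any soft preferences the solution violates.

1. list.x = 149  [thumb.left = list.left]
2. list.w = 211  [thumb.w = list.w]
3. list.y = 277  [list.top = thumb.bottom + 18]
4. list.h = 35  [card.bottom = list.bottom]

list = (x=149, y=277, w=211, h=35)
violated soft preferences: 17, 18, 19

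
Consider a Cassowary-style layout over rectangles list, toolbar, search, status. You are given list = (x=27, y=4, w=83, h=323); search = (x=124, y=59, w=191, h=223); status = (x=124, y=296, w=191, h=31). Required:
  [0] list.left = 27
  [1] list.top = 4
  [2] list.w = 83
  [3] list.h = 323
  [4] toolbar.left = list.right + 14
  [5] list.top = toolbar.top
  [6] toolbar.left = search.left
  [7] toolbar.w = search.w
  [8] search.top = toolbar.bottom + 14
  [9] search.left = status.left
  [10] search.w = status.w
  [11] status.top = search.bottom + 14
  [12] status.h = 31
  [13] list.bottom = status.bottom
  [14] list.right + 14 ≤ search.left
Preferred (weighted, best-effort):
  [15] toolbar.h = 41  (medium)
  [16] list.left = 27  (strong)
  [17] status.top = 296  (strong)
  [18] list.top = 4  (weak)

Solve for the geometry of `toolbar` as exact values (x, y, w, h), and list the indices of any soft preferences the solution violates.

1. toolbar.x = 124  [toolbar.left = list.right + 14]
2. toolbar.y = 4  [list.top = toolbar.top]
3. toolbar.w = 191  [toolbar.w = search.w]
4. toolbar.h = 41  [search.top = toolbar.bottom + 14]

toolbar = (x=124, y=4, w=191, h=41)
violated soft preferences: none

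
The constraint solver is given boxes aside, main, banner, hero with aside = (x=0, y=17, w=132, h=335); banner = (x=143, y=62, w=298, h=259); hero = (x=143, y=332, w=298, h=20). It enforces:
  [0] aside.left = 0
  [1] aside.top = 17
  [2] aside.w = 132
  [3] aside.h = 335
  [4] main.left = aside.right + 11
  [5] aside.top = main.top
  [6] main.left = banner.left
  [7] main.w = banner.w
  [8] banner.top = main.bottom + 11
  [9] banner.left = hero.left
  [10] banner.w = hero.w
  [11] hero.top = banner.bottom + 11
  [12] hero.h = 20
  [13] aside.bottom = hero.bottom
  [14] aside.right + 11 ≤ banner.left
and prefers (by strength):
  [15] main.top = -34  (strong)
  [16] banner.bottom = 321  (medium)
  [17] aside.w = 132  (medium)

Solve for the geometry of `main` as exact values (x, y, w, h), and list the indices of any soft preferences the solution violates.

1. main.x = 143  [main.left = aside.right + 11]
2. main.y = 17  [aside.top = main.top]
3. main.w = 298  [main.w = banner.w]
4. main.h = 34  [banner.top = main.bottom + 11]

main = (x=143, y=17, w=298, h=34)
violated soft preferences: 15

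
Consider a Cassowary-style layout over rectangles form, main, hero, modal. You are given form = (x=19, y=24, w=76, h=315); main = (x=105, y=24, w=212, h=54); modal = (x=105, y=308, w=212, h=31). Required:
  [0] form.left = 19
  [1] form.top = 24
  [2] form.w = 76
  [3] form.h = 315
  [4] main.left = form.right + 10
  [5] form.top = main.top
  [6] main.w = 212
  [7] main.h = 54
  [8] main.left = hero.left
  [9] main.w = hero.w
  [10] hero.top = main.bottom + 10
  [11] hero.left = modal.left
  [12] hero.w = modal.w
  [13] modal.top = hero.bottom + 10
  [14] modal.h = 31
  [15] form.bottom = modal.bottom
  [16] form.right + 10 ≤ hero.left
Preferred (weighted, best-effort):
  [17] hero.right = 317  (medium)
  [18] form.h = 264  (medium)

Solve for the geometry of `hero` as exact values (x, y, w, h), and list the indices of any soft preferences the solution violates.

1. hero.x = 105  [main.left = hero.left]
2. hero.w = 212  [main.w = hero.w]
3. hero.y = 88  [hero.top = main.bottom + 10]
4. hero.h = 210  [modal.top = hero.bottom + 10]

hero = (x=105, y=88, w=212, h=210)
violated soft preferences: 18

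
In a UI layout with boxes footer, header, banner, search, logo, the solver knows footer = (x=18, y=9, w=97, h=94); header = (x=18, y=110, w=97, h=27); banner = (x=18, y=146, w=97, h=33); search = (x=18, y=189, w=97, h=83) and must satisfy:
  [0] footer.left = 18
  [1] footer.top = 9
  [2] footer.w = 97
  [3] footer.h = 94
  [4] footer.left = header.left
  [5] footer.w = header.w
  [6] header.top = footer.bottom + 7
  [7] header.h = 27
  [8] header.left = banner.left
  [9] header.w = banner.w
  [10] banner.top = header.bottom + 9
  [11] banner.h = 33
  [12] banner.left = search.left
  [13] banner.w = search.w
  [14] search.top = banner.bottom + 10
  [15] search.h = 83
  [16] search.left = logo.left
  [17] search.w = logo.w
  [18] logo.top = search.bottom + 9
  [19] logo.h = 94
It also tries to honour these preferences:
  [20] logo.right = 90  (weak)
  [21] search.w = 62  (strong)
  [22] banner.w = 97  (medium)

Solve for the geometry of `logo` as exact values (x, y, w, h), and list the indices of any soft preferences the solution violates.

logo = (x=18, y=281, w=97, h=94)
violated soft preferences: 20, 21

1. logo.x = 18  [search.left = logo.left]
2. logo.w = 97  [search.w = logo.w]
3. logo.y = 281  [logo.top = search.bottom + 9]
4. logo.h = 94  [logo.h = 94]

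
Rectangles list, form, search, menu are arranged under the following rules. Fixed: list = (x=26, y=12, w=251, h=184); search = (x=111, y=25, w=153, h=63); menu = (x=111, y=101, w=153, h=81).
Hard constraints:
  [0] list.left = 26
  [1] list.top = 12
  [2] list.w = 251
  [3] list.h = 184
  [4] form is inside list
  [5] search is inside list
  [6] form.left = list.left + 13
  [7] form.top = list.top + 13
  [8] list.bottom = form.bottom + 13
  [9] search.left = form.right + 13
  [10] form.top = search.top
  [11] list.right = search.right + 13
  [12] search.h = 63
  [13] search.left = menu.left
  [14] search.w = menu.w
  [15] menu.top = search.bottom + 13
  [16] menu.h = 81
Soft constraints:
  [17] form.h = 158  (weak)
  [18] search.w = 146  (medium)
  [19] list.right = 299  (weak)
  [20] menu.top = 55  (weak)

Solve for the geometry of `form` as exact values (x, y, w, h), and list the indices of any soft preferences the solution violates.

1. form.x = 39  [form.left = list.left + 13]
2. form.y = 25  [form.top = list.top + 13]
3. form.h = 158  [list.bottom = form.bottom + 13]
4. form.w = 59  [search.left = form.right + 13]

form = (x=39, y=25, w=59, h=158)
violated soft preferences: 18, 19, 20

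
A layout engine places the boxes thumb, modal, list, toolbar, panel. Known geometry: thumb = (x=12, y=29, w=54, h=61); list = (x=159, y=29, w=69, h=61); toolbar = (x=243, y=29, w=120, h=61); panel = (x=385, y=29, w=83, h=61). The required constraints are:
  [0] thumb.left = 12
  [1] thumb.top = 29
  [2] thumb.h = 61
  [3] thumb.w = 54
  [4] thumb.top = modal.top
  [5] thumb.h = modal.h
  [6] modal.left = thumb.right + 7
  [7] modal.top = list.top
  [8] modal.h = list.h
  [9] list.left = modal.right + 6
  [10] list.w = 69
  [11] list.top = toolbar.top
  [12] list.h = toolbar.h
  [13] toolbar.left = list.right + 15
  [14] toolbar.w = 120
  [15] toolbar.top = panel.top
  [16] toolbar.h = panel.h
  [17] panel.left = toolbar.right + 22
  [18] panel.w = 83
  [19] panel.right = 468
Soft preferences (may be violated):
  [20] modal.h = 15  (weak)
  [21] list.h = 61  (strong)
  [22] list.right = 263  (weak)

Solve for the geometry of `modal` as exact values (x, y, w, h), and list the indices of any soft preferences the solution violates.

modal = (x=73, y=29, w=80, h=61)
violated soft preferences: 20, 22

1. modal.y = 29  [thumb.top = modal.top]
2. modal.h = 61  [thumb.h = modal.h]
3. modal.x = 73  [modal.left = thumb.right + 7]
4. modal.w = 80  [list.left = modal.right + 6]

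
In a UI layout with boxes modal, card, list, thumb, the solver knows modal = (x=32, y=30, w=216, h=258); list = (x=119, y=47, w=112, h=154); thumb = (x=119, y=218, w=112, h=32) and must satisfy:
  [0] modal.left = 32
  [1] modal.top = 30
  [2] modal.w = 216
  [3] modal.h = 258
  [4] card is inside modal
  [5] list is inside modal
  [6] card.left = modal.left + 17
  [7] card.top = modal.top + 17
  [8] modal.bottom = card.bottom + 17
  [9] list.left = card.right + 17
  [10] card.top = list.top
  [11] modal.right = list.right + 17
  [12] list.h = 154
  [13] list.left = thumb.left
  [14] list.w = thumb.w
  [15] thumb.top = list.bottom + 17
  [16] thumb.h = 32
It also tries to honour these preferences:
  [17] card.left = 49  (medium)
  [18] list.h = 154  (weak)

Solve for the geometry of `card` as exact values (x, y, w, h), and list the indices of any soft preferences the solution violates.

1. card.x = 49  [card.left = modal.left + 17]
2. card.y = 47  [card.top = modal.top + 17]
3. card.h = 224  [modal.bottom = card.bottom + 17]
4. card.w = 53  [list.left = card.right + 17]

card = (x=49, y=47, w=53, h=224)
violated soft preferences: none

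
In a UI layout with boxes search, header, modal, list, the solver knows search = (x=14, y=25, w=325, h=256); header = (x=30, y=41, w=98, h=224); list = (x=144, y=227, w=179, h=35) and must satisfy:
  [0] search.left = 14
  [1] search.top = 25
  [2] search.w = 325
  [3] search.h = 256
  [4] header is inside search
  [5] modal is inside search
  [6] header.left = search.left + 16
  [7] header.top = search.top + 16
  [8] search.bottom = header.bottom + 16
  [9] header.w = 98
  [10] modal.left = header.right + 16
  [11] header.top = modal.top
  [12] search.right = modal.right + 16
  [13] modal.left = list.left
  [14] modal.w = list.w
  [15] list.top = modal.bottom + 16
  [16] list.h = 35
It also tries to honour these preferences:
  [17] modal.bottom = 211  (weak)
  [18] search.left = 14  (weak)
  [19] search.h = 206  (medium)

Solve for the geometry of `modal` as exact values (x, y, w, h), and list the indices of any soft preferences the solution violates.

modal = (x=144, y=41, w=179, h=170)
violated soft preferences: 19

1. modal.x = 144  [modal.left = header.right + 16]
2. modal.y = 41  [header.top = modal.top]
3. modal.w = 179  [search.right = modal.right + 16]
4. modal.h = 170  [list.top = modal.bottom + 16]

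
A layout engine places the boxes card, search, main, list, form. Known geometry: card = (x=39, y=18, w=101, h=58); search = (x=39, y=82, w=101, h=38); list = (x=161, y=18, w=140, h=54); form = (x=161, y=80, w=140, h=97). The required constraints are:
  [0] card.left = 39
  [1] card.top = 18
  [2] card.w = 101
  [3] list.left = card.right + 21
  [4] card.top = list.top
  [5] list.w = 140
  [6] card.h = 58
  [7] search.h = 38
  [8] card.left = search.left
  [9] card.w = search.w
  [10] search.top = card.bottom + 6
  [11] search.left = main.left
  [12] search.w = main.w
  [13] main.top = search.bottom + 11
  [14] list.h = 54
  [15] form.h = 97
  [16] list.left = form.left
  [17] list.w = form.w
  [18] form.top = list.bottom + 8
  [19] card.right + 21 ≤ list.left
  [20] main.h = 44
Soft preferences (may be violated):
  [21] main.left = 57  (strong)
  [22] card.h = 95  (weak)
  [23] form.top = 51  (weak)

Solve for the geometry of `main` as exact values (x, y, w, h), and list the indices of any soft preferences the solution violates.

1. main.x = 39  [search.left = main.left]
2. main.w = 101  [search.w = main.w]
3. main.y = 131  [main.top = search.bottom + 11]
4. main.h = 44  [main.h = 44]

main = (x=39, y=131, w=101, h=44)
violated soft preferences: 21, 22, 23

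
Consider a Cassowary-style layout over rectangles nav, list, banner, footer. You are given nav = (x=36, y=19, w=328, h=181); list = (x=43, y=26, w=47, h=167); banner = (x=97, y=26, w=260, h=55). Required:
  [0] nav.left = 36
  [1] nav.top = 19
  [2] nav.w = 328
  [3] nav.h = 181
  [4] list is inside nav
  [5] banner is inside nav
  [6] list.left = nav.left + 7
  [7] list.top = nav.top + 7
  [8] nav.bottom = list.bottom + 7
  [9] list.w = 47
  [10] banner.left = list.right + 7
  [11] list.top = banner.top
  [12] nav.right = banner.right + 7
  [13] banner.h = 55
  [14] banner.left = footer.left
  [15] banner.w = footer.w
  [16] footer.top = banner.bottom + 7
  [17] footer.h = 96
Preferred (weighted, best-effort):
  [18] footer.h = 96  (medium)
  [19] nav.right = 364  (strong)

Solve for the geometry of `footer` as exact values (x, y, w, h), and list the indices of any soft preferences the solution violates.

footer = (x=97, y=88, w=260, h=96)
violated soft preferences: none

1. footer.x = 97  [banner.left = footer.left]
2. footer.w = 260  [banner.w = footer.w]
3. footer.y = 88  [footer.top = banner.bottom + 7]
4. footer.h = 96  [footer.h = 96]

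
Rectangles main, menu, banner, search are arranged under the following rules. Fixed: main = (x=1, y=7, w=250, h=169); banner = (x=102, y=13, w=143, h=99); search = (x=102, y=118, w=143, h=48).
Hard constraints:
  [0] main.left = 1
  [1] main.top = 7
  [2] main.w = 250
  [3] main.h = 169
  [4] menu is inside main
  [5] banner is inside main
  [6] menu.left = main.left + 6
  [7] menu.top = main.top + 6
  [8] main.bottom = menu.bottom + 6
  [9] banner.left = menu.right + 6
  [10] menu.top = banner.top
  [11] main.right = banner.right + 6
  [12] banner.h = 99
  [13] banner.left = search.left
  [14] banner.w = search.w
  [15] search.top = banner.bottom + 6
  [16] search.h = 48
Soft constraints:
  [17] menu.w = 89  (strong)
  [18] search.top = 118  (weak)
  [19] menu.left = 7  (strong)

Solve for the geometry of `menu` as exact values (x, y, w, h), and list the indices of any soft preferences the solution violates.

menu = (x=7, y=13, w=89, h=157)
violated soft preferences: none

1. menu.x = 7  [menu.left = main.left + 6]
2. menu.y = 13  [menu.top = main.top + 6]
3. menu.h = 157  [main.bottom = menu.bottom + 6]
4. menu.w = 89  [banner.left = menu.right + 6]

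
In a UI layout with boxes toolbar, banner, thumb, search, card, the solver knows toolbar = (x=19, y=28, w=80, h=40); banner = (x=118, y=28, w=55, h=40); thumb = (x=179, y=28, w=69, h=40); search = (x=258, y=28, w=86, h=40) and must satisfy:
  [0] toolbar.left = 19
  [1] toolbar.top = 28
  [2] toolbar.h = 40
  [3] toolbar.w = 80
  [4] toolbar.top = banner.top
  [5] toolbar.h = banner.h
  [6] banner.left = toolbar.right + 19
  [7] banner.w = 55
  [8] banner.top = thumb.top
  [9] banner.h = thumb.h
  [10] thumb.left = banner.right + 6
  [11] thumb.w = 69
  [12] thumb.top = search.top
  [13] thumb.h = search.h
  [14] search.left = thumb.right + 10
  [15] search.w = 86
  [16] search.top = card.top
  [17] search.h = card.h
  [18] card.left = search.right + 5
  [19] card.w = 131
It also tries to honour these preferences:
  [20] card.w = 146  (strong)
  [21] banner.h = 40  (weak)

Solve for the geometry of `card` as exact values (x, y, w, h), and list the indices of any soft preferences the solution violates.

card = (x=349, y=28, w=131, h=40)
violated soft preferences: 20

1. card.y = 28  [search.top = card.top]
2. card.h = 40  [search.h = card.h]
3. card.x = 349  [card.left = search.right + 5]
4. card.w = 131  [card.w = 131]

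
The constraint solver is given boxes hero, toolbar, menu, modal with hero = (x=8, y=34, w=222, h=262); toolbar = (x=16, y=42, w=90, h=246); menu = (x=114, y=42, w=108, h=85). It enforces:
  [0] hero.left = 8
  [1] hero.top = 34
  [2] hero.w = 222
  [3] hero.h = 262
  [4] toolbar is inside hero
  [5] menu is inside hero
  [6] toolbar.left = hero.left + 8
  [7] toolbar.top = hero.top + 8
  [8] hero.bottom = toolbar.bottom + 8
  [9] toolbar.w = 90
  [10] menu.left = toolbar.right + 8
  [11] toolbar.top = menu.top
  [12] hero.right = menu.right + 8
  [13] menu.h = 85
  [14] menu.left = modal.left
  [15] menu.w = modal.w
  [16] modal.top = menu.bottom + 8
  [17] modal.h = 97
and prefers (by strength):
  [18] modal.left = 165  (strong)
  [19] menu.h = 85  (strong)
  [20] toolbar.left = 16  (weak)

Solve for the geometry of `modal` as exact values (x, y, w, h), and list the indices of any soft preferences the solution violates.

1. modal.x = 114  [menu.left = modal.left]
2. modal.w = 108  [menu.w = modal.w]
3. modal.y = 135  [modal.top = menu.bottom + 8]
4. modal.h = 97  [modal.h = 97]

modal = (x=114, y=135, w=108, h=97)
violated soft preferences: 18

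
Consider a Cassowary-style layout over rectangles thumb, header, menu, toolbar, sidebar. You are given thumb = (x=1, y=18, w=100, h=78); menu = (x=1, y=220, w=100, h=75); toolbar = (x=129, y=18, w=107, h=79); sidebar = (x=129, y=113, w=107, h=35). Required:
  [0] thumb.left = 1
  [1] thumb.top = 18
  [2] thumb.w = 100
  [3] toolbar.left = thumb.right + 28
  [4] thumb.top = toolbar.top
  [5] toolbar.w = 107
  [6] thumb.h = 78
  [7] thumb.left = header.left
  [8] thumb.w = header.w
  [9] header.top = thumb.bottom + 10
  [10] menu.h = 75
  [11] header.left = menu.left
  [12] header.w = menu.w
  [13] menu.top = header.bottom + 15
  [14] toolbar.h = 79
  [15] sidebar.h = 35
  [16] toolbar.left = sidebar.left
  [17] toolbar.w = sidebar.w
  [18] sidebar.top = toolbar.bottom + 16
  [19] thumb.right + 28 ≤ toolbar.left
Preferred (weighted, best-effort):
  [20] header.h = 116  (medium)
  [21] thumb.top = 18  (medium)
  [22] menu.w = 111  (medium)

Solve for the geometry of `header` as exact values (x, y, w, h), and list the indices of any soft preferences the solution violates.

header = (x=1, y=106, w=100, h=99)
violated soft preferences: 20, 22

1. header.x = 1  [thumb.left = header.left]
2. header.w = 100  [thumb.w = header.w]
3. header.y = 106  [header.top = thumb.bottom + 10]
4. header.h = 99  [menu.top = header.bottom + 15]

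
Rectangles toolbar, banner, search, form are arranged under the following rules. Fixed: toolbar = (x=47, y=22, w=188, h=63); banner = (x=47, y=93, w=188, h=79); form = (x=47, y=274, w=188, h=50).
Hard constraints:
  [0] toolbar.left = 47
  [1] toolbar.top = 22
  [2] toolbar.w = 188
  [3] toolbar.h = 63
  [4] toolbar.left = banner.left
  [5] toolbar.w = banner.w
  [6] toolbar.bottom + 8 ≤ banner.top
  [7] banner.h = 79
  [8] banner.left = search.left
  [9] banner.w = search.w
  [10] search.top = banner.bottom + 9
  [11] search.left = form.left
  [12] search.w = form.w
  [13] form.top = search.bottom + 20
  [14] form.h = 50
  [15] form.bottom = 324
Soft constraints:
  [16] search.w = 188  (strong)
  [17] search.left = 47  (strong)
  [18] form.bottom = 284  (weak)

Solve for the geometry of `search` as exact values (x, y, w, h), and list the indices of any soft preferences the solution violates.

search = (x=47, y=181, w=188, h=73)
violated soft preferences: 18

1. search.x = 47  [banner.left = search.left]
2. search.w = 188  [banner.w = search.w]
3. search.y = 181  [search.top = banner.bottom + 9]
4. search.h = 73  [form.top = search.bottom + 20]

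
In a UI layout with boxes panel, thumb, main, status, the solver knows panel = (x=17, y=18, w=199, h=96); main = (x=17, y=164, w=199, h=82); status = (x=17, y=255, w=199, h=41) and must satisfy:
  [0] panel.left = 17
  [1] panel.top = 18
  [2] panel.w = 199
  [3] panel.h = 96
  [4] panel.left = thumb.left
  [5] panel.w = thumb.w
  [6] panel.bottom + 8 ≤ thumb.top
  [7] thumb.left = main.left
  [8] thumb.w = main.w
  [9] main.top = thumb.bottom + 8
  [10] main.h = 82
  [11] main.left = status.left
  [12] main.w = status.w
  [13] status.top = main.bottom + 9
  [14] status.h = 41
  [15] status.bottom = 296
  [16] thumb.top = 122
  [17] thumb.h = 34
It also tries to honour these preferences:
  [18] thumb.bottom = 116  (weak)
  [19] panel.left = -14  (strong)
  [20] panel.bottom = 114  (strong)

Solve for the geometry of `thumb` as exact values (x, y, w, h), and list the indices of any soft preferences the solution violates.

thumb = (x=17, y=122, w=199, h=34)
violated soft preferences: 18, 19

1. thumb.x = 17  [panel.left = thumb.left]
2. thumb.w = 199  [panel.w = thumb.w]
3. thumb.y = 122  [thumb.top = 122]
4. thumb.h = 34  [thumb.h = 34]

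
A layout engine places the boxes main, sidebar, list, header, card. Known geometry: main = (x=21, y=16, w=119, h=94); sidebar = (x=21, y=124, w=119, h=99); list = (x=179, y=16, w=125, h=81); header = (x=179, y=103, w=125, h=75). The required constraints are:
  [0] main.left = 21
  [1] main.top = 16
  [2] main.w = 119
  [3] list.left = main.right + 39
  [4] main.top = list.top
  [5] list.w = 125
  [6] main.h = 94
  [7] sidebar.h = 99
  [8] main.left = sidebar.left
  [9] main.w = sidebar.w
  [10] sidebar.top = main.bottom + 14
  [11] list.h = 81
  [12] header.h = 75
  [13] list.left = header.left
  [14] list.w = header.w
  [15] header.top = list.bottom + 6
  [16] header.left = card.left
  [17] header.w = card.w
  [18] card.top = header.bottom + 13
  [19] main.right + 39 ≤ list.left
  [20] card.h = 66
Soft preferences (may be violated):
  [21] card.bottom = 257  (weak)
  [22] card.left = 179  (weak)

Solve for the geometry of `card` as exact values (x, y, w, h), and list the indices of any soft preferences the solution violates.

card = (x=179, y=191, w=125, h=66)
violated soft preferences: none

1. card.x = 179  [header.left = card.left]
2. card.w = 125  [header.w = card.w]
3. card.y = 191  [card.top = header.bottom + 13]
4. card.h = 66  [card.h = 66]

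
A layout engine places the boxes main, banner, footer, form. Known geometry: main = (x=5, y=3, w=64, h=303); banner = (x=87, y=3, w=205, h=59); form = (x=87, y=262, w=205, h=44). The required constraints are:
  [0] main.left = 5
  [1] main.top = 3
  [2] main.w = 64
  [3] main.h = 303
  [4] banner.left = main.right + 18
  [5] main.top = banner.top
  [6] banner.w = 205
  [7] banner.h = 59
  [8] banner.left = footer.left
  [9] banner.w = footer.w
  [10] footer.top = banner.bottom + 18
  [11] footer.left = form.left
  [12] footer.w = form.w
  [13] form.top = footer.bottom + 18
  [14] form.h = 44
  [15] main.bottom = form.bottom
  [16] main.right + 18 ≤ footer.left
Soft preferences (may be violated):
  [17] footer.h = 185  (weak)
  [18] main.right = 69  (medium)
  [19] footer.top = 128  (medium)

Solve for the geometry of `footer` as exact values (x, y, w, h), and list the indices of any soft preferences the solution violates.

footer = (x=87, y=80, w=205, h=164)
violated soft preferences: 17, 19

1. footer.x = 87  [banner.left = footer.left]
2. footer.w = 205  [banner.w = footer.w]
3. footer.y = 80  [footer.top = banner.bottom + 18]
4. footer.h = 164  [form.top = footer.bottom + 18]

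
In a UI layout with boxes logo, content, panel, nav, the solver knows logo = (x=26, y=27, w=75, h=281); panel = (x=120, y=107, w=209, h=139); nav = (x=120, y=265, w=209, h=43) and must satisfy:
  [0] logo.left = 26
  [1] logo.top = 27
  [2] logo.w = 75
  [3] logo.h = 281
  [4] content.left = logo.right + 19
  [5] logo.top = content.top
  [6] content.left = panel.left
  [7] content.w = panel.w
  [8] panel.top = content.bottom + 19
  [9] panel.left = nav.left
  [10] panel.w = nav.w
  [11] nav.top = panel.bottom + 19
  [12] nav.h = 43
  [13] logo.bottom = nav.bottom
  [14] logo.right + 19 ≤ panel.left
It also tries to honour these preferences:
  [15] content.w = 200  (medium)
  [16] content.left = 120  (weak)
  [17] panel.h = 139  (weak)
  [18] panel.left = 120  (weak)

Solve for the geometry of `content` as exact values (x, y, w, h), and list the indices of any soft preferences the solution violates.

content = (x=120, y=27, w=209, h=61)
violated soft preferences: 15

1. content.x = 120  [content.left = logo.right + 19]
2. content.y = 27  [logo.top = content.top]
3. content.w = 209  [content.w = panel.w]
4. content.h = 61  [panel.top = content.bottom + 19]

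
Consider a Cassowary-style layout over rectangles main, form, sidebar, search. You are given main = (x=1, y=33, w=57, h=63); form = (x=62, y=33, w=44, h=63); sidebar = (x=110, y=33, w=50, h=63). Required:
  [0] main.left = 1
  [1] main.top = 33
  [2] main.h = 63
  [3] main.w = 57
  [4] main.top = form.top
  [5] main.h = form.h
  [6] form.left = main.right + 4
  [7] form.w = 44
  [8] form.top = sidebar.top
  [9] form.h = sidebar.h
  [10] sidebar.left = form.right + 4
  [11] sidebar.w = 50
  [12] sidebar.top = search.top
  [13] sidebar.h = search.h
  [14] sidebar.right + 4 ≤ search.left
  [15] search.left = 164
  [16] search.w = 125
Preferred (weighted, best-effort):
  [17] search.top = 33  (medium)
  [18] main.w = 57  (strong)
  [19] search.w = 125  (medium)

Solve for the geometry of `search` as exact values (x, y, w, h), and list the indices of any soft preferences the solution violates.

1. search.y = 33  [sidebar.top = search.top]
2. search.h = 63  [sidebar.h = search.h]
3. search.x = 164  [search.left = 164]
4. search.w = 125  [search.w = 125]

search = (x=164, y=33, w=125, h=63)
violated soft preferences: none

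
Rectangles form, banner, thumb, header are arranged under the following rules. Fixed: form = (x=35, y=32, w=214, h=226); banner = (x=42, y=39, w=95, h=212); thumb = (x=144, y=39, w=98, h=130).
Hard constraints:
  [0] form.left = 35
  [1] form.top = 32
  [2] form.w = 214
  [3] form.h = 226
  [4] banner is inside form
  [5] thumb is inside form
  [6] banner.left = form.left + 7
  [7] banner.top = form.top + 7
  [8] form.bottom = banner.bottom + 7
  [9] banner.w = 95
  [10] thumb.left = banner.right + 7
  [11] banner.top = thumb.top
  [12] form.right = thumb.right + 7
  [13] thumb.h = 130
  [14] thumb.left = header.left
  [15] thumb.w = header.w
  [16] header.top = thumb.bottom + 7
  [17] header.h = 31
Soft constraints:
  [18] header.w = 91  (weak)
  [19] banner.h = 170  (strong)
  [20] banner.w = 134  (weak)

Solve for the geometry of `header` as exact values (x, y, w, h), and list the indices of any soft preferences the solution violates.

1. header.x = 144  [thumb.left = header.left]
2. header.w = 98  [thumb.w = header.w]
3. header.y = 176  [header.top = thumb.bottom + 7]
4. header.h = 31  [header.h = 31]

header = (x=144, y=176, w=98, h=31)
violated soft preferences: 18, 19, 20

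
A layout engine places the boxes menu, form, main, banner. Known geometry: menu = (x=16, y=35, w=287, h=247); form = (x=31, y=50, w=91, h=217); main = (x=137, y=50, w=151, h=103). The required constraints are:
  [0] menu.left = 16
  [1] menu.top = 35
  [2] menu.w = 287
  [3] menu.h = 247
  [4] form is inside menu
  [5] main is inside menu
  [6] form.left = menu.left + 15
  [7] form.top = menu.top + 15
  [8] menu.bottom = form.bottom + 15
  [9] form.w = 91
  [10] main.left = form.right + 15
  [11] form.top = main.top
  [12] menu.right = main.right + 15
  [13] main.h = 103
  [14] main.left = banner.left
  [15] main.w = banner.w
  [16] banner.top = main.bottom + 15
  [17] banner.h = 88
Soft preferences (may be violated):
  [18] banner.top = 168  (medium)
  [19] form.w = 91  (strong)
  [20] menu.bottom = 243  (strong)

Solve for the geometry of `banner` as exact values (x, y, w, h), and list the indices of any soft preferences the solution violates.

banner = (x=137, y=168, w=151, h=88)
violated soft preferences: 20

1. banner.x = 137  [main.left = banner.left]
2. banner.w = 151  [main.w = banner.w]
3. banner.y = 168  [banner.top = main.bottom + 15]
4. banner.h = 88  [banner.h = 88]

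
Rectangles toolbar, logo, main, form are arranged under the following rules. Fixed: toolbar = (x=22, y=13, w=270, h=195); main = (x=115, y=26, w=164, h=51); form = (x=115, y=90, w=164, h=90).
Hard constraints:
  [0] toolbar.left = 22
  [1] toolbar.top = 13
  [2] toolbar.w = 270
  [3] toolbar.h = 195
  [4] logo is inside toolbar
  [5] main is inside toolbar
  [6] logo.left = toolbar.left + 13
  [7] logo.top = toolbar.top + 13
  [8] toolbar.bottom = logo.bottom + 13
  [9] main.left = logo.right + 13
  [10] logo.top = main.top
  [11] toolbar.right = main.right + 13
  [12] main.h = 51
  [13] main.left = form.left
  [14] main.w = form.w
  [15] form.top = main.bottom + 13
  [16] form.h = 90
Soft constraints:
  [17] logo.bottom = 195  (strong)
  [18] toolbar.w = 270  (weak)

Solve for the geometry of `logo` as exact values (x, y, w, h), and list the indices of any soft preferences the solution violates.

logo = (x=35, y=26, w=67, h=169)
violated soft preferences: none

1. logo.x = 35  [logo.left = toolbar.left + 13]
2. logo.y = 26  [logo.top = toolbar.top + 13]
3. logo.h = 169  [toolbar.bottom = logo.bottom + 13]
4. logo.w = 67  [main.left = logo.right + 13]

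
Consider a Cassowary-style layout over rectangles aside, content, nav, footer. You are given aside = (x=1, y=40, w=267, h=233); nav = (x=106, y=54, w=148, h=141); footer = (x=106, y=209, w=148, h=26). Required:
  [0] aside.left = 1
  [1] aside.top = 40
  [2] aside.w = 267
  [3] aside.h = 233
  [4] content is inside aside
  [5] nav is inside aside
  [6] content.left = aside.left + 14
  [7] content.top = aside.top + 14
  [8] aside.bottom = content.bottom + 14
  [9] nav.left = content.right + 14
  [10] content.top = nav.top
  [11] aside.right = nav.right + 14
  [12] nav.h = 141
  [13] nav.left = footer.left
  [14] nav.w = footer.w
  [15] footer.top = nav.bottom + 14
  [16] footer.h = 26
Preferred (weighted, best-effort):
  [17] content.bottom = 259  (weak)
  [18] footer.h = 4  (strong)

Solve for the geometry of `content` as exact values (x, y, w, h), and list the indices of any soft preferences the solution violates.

content = (x=15, y=54, w=77, h=205)
violated soft preferences: 18

1. content.x = 15  [content.left = aside.left + 14]
2. content.y = 54  [content.top = aside.top + 14]
3. content.h = 205  [aside.bottom = content.bottom + 14]
4. content.w = 77  [nav.left = content.right + 14]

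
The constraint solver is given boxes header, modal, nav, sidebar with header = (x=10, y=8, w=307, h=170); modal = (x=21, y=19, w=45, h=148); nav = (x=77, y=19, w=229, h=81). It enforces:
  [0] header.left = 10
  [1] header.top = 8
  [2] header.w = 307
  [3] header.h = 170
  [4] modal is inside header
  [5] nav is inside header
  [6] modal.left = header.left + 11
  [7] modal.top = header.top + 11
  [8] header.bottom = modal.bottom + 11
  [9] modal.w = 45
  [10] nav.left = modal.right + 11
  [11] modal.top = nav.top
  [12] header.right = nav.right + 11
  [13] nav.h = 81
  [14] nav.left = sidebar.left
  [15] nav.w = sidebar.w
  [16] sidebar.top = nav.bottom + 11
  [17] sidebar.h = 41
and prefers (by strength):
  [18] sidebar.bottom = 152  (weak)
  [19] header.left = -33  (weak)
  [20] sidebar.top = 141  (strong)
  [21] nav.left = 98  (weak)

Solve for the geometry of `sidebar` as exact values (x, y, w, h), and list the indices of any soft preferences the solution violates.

sidebar = (x=77, y=111, w=229, h=41)
violated soft preferences: 19, 20, 21

1. sidebar.x = 77  [nav.left = sidebar.left]
2. sidebar.w = 229  [nav.w = sidebar.w]
3. sidebar.y = 111  [sidebar.top = nav.bottom + 11]
4. sidebar.h = 41  [sidebar.h = 41]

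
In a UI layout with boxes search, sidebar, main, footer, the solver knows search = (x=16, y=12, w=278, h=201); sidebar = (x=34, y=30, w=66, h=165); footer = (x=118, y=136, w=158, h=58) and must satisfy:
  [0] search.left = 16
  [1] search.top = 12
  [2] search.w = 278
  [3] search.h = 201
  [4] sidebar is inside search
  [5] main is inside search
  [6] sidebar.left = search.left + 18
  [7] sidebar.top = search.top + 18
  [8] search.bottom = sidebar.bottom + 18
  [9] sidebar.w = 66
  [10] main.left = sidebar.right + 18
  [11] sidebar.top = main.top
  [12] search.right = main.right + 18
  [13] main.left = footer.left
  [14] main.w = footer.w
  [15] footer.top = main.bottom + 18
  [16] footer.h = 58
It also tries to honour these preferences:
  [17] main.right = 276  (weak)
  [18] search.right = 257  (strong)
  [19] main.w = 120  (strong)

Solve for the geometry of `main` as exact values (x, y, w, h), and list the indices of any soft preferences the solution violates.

main = (x=118, y=30, w=158, h=88)
violated soft preferences: 18, 19

1. main.x = 118  [main.left = sidebar.right + 18]
2. main.y = 30  [sidebar.top = main.top]
3. main.w = 158  [search.right = main.right + 18]
4. main.h = 88  [footer.top = main.bottom + 18]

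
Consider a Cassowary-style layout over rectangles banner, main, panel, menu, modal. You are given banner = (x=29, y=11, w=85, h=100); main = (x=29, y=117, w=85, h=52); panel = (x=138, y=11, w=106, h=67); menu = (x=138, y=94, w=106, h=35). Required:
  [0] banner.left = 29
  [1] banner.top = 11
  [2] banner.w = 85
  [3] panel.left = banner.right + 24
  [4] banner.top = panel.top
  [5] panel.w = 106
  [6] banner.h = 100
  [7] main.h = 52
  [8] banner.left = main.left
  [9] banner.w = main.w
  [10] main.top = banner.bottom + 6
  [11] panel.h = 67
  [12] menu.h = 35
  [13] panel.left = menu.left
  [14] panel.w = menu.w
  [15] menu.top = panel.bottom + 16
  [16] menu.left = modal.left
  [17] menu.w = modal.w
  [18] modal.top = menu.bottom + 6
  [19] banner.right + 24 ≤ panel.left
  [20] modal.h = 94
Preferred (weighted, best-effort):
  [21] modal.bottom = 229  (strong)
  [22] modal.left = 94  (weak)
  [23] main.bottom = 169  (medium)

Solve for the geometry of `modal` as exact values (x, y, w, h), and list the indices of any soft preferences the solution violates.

1. modal.x = 138  [menu.left = modal.left]
2. modal.w = 106  [menu.w = modal.w]
3. modal.y = 135  [modal.top = menu.bottom + 6]
4. modal.h = 94  [modal.h = 94]

modal = (x=138, y=135, w=106, h=94)
violated soft preferences: 22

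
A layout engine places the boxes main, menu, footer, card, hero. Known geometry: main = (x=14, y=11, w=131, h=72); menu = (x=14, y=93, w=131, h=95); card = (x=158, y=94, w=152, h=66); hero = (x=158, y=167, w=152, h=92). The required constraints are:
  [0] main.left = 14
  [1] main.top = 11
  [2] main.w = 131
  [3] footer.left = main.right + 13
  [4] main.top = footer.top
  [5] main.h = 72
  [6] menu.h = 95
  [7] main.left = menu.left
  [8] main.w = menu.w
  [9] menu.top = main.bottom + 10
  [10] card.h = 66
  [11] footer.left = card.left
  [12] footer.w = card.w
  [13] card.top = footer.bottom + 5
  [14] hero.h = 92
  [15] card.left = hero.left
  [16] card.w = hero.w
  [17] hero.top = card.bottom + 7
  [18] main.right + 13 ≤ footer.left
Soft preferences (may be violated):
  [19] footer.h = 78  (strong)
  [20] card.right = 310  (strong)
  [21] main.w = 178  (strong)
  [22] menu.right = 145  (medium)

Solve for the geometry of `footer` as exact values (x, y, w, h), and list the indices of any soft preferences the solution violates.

footer = (x=158, y=11, w=152, h=78)
violated soft preferences: 21

1. footer.x = 158  [footer.left = main.right + 13]
2. footer.y = 11  [main.top = footer.top]
3. footer.w = 152  [footer.w = card.w]
4. footer.h = 78  [card.top = footer.bottom + 5]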